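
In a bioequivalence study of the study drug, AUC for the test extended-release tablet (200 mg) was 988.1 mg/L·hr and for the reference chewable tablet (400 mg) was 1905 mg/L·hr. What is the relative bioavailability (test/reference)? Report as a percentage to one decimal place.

F_rel = (AUC_test/D_test) / (AUC_ref/D_ref)
      = (988.1/200) / (1905/400)
      = 4.9405 / 4.7625 = 1.0374 = 103.74%

F_rel = 103.7%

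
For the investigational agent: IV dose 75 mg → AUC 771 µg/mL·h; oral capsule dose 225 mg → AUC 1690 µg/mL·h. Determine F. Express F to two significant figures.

F = 0.73

F = (AUC_ev / D_ev) / (AUC_iv / D_iv)
  = (1690/225) / (771/75)
  = 7.51111 / 10.28 = 0.7307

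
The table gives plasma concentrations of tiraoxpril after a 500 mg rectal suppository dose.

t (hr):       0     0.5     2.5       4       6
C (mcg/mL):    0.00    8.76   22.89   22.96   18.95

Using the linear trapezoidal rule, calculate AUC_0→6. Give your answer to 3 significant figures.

Trapezoidal AUC_0→6:
  [0→0.5]: (0.00+8.76)/2 × 0.5 = 2.19
  [0.5→2.5]: (8.76+22.89)/2 × 2 = 31.65
  [2.5→4]: (22.89+22.96)/2 × 1.5 = 34.3875
  [4→6]: (22.96+18.95)/2 × 2 = 41.91
  Sum = 110.1375 mcg/mL·hr

AUC = 110 mcg/mL·hr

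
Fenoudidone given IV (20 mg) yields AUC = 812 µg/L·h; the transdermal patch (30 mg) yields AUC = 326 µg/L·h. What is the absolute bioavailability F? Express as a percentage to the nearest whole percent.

F = (AUC_ev / D_ev) / (AUC_iv / D_iv)
  = (326/30) / (812/20)
  = 10.8667 / 40.6 = 0.2677
  = 26.77%

F = 27%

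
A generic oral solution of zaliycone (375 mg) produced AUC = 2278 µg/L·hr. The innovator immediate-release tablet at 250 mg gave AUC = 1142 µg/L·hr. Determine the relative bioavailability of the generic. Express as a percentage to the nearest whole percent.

F_rel = 133%

F_rel = (AUC_test/D_test) / (AUC_ref/D_ref)
      = (2278/375) / (1142/250)
      = 6.07467 / 4.568 = 1.3298 = 132.98%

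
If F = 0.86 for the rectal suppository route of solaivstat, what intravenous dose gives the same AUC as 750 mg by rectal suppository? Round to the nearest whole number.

Systemic exposure from an extravascular dose = F × D_ev, so the equivalent IV dose is F × D_ev.
D_iv = F × D_ev = 0.86 × 750 = 645 mg

D_iv = 645 mg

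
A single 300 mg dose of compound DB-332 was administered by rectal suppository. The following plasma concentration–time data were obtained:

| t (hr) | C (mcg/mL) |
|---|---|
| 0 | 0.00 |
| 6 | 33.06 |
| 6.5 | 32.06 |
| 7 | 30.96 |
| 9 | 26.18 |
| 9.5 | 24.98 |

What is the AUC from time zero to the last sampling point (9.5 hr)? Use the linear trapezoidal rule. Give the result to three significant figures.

AUC = 201 mcg/mL·hr

Trapezoidal AUC_0→9.5:
  [0→6]: (0.00+33.06)/2 × 6 = 99.18
  [6→6.5]: (33.06+32.06)/2 × 0.5 = 16.28
  [6.5→7]: (32.06+30.96)/2 × 0.5 = 15.755
  [7→9]: (30.96+26.18)/2 × 2 = 57.14
  [9→9.5]: (26.18+24.98)/2 × 0.5 = 12.79
  Sum = 201.145 mcg/mL·hr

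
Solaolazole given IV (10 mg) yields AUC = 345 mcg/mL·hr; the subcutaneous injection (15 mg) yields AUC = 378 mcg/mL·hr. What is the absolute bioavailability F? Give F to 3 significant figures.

F = (AUC_ev / D_ev) / (AUC_iv / D_iv)
  = (378/15) / (345/10)
  = 25.2 / 34.5 = 0.7304

F = 0.730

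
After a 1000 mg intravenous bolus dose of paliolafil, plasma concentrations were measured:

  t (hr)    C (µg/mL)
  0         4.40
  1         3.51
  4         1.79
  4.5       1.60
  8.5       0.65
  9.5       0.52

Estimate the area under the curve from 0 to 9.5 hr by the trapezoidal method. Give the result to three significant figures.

Trapezoidal AUC_0→9.5:
  [0→1]: (4.40+3.51)/2 × 1 = 3.955
  [1→4]: (3.51+1.79)/2 × 3 = 7.95
  [4→4.5]: (1.79+1.60)/2 × 0.5 = 0.8475
  [4.5→8.5]: (1.60+0.65)/2 × 4 = 4.5
  [8.5→9.5]: (0.65+0.52)/2 × 1 = 0.585
  Sum = 17.8375 µg/mL·hr

AUC = 17.8 µg/mL·hr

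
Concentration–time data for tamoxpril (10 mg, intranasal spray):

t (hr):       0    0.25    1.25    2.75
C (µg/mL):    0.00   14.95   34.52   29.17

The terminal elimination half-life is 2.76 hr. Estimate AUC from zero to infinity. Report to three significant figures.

AUC = 191 µg/mL·hr

Trapezoidal AUC_0→2.75:
  [0→0.25]: (0.00+14.95)/2 × 0.25 = 1.86875
  [0.25→1.25]: (14.95+34.52)/2 × 1 = 24.735
  [1.25→2.75]: (34.52+29.17)/2 × 1.5 = 47.7675
  Sum = 74.37125 µg/mL·hr
k_e = ln2 / t½ = 0.693147 / 2.76 = 0.2511 hr^-1
Extrapolated tail: C_last / k_e = 29.17 / 0.2511 = 116.169
AUC_0→∞ = 74.37125 + 116.169 = 190.54025 µg/mL·hr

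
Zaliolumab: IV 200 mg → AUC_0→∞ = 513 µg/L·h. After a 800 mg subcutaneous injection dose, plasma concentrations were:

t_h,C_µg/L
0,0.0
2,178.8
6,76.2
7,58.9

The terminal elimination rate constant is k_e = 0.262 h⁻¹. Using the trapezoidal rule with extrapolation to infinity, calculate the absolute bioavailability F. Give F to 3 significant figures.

F = 0.478

Trapezoidal AUC_0→7 (subcutaneous injection):
  [0→2]: (0.0+178.8)/2 × 2 = 178.8
  [2→6]: (178.8+76.2)/2 × 4 = 510.0
  [6→7]: (76.2+58.9)/2 × 1 = 67.55
  Sum = 756.35 µg/L·h
Tail: C_last/k_e = 58.9/0.262 = 224.809
AUC_0→∞ (subcutaneous injection) = 756.35 + 224.809 = 981.159 µg/L·h
F = (AUC_ev/D_ev)/(AUC_iv/D_iv) = (981.159/800)/(513/200) = 1.22645/2.565 = 0.4781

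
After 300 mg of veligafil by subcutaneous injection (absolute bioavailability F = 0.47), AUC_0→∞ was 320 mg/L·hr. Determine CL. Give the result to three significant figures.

CL = F × Dose / AUC_0→∞
   = 0.47 × 300 / 320 = 0.440625 L/hr

CL = 0.441 L/hr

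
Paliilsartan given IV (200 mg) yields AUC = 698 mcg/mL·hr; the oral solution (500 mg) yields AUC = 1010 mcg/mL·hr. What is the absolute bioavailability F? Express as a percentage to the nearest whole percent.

F = (AUC_ev / D_ev) / (AUC_iv / D_iv)
  = (1010/500) / (698/200)
  = 2.02 / 3.49 = 0.5788
  = 57.88%

F = 58%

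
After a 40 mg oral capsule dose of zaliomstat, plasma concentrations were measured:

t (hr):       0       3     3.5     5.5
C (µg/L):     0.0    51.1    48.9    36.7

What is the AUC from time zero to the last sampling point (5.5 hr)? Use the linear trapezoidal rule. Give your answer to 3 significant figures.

AUC = 187 µg/L·hr

Trapezoidal AUC_0→5.5:
  [0→3]: (0.0+51.1)/2 × 3 = 76.65
  [3→3.5]: (51.1+48.9)/2 × 0.5 = 25.0
  [3.5→5.5]: (48.9+36.7)/2 × 2 = 85.6
  Sum = 187.25 µg/L·hr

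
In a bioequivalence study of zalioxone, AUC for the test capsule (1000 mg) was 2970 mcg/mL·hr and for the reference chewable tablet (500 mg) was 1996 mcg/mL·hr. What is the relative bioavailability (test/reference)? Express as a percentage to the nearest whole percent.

F_rel = 74%

F_rel = (AUC_test/D_test) / (AUC_ref/D_ref)
      = (2970/1000) / (1996/500)
      = 2.97 / 3.992 = 0.7440 = 74.40%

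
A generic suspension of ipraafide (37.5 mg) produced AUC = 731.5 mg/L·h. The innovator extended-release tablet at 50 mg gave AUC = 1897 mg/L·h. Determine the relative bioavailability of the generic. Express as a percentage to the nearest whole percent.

F_rel = 51%

F_rel = (AUC_test/D_test) / (AUC_ref/D_ref)
      = (731.5/37.5) / (1897/50)
      = 19.5067 / 37.94 = 0.5141 = 51.41%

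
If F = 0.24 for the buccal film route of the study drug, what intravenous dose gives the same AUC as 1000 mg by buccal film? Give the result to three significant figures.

Systemic exposure from an extravascular dose = F × D_ev, so the equivalent IV dose is F × D_ev.
D_iv = F × D_ev = 0.24 × 1000 = 240 mg

D_iv = 240 mg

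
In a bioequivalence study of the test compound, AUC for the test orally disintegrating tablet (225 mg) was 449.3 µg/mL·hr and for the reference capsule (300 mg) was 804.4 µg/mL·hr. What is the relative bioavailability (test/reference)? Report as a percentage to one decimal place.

F_rel = (AUC_test/D_test) / (AUC_ref/D_ref)
      = (449.3/225) / (804.4/300)
      = 1.99689 / 2.68133 = 0.7447 = 74.47%

F_rel = 74.5%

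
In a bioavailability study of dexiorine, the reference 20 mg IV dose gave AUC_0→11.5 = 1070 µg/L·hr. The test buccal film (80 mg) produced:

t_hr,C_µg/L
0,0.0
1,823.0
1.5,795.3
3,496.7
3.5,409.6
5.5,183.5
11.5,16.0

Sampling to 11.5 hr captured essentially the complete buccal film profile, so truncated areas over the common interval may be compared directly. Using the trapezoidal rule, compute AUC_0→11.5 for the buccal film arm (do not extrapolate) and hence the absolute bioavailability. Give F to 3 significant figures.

F = 0.748

Trapezoidal AUC_0→11.5 (buccal film):
  [0→1]: (0.0+823.0)/2 × 1 = 411.5
  [1→1.5]: (823.0+795.3)/2 × 0.5 = 404.575
  [1.5→3]: (795.3+496.7)/2 × 1.5 = 969.0
  [3→3.5]: (496.7+409.6)/2 × 0.5 = 226.575
  [3.5→5.5]: (409.6+183.5)/2 × 2 = 593.1
  [5.5→11.5]: (183.5+16.0)/2 × 6 = 598.5
  Sum = 3203.25 µg/L·hr
F = (AUC_ev/D_ev)/(AUC_iv/D_iv) = (3203.25/80)/(1070/20) = 40.040625/53.5 = 0.7484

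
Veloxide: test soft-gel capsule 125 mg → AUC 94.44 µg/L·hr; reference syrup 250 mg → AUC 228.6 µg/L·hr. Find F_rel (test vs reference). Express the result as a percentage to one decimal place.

F_rel = 82.6%

F_rel = (AUC_test/D_test) / (AUC_ref/D_ref)
      = (94.44/125) / (228.6/250)
      = 0.75552 / 0.9144 = 0.8262 = 82.62%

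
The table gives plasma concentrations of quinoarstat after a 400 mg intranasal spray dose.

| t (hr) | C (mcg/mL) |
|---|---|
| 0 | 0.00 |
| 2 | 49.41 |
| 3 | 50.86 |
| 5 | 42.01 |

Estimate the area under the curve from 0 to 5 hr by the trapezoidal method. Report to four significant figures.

Trapezoidal AUC_0→5:
  [0→2]: (0.00+49.41)/2 × 2 = 49.41
  [2→3]: (49.41+50.86)/2 × 1 = 50.135
  [3→5]: (50.86+42.01)/2 × 2 = 92.87
  Sum = 192.415 mcg/mL·hr

AUC = 192.4 mcg/mL·hr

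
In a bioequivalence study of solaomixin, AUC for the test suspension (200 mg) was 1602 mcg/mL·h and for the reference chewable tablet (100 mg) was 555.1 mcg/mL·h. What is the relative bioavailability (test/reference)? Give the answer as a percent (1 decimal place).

F_rel = (AUC_test/D_test) / (AUC_ref/D_ref)
      = (1602/200) / (555.1/100)
      = 8.01 / 5.551 = 1.4430 = 144.30%

F_rel = 144.3%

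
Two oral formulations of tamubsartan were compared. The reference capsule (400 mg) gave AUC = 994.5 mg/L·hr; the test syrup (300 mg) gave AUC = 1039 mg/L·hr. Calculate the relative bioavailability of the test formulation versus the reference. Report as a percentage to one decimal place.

F_rel = (AUC_test/D_test) / (AUC_ref/D_ref)
      = (1039/300) / (994.5/400)
      = 3.46333 / 2.48625 = 1.3930 = 139.30%

F_rel = 139.3%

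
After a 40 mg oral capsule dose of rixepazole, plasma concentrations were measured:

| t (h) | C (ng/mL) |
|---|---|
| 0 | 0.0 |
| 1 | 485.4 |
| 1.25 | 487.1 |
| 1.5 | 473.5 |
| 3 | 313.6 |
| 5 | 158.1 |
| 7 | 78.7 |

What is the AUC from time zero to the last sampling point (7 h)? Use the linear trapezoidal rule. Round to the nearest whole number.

Trapezoidal AUC_0→7:
  [0→1]: (0.0+485.4)/2 × 1 = 242.7
  [1→1.25]: (485.4+487.1)/2 × 0.25 = 121.5625
  [1.25→1.5]: (487.1+473.5)/2 × 0.25 = 120.075
  [1.5→3]: (473.5+313.6)/2 × 1.5 = 590.325
  [3→5]: (313.6+158.1)/2 × 2 = 471.7
  [5→7]: (158.1+78.7)/2 × 2 = 236.8
  Sum = 1783.1625 ng/mL·h

AUC = 1783 ng/mL·h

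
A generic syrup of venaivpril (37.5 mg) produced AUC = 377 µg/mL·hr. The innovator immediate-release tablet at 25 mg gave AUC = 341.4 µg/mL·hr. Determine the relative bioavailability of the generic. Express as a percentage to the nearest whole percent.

F_rel = 74%

F_rel = (AUC_test/D_test) / (AUC_ref/D_ref)
      = (377/37.5) / (341.4/25)
      = 10.0533 / 13.656 = 0.7362 = 73.62%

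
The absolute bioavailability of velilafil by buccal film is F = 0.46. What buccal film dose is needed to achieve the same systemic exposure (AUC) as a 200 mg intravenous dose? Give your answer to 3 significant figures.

For equal systemic exposure: F × D_ev = D_iv
D_ev = D_iv / F = 200 / 0.46 = 434.783 mg

D_buccal = 435 mg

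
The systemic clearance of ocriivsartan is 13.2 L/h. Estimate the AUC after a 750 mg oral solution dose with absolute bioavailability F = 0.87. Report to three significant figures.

AUC = 49.4 mg/L·h

AUC_0→∞ = F × Dose / CL
        = 0.87 × 750 / 13.2 = 49.4318 mg/L·h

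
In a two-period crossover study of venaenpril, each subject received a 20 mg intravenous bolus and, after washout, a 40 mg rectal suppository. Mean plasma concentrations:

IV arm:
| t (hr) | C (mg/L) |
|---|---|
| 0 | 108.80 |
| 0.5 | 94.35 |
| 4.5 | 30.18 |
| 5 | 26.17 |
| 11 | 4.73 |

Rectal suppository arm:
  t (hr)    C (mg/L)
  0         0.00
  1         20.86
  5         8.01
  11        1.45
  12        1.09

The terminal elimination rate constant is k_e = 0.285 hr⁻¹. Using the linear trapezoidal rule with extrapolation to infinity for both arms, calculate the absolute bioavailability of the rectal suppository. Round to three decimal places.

Trapezoidal AUC_0→11 (IV):
  [0→0.5]: (108.80+94.35)/2 × 0.5 = 50.7875
  [0.5→4.5]: (94.35+30.18)/2 × 4 = 249.06
  [4.5→5]: (30.18+26.17)/2 × 0.5 = 14.0875
  [5→11]: (26.17+4.73)/2 × 6 = 92.7
  Sum = 406.635 mg/L·hr
IV tail: 4.73/0.285 = 16.596; AUC_iv,0→∞ = 406.635 + 16.596 = 423.231 mg/L·hr
Trapezoidal AUC_0→12 (rectal suppository):
  [0→1]: (0.00+20.86)/2 × 1 = 10.43
  [1→5]: (20.86+8.01)/2 × 4 = 57.74
  [5→11]: (8.01+1.45)/2 × 6 = 28.38
  [11→12]: (1.45+1.09)/2 × 1 = 1.27
  Sum = 97.82 mg/L·hr
rectal suppository tail: 1.09/0.285 = 3.825; AUC_ev,0→∞ = 97.82 + 3.825 = 101.645 mg/L·hr
F = (AUC_ev/D_ev)/(AUC_iv/D_iv) = (101.645/40)/(423.231/20) = 2.541125/21.16155 = 0.1201

F = 0.120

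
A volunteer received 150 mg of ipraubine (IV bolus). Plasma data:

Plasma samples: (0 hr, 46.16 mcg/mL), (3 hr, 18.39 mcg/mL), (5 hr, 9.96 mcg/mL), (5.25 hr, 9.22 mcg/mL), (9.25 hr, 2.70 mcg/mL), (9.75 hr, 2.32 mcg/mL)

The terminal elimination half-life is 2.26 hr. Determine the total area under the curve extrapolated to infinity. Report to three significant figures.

AUC = 160 mcg/mL·hr

Trapezoidal AUC_0→9.75:
  [0→3]: (46.16+18.39)/2 × 3 = 96.825
  [3→5]: (18.39+9.96)/2 × 2 = 28.35
  [5→5.25]: (9.96+9.22)/2 × 0.25 = 2.3975
  [5.25→9.25]: (9.22+2.70)/2 × 4 = 23.84
  [9.25→9.75]: (2.70+2.32)/2 × 0.5 = 1.255
  Sum = 152.6675 mcg/mL·hr
k_e = ln2 / t½ = 0.693147 / 2.26 = 0.3067 hr^-1
Extrapolated tail: C_last / k_e = 2.32 / 0.3067 = 7.564
AUC_0→∞ = 152.6675 + 7.564 = 160.2315 mcg/mL·hr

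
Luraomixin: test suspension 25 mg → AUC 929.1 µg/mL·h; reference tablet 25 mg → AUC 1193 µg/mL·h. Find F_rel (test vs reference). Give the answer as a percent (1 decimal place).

F_rel = 77.9%

F_rel = (AUC_test/D_test) / (AUC_ref/D_ref)
      = (929.1/25) / (1193/25)
      = 37.164 / 47.72 = 0.7788 = 77.88%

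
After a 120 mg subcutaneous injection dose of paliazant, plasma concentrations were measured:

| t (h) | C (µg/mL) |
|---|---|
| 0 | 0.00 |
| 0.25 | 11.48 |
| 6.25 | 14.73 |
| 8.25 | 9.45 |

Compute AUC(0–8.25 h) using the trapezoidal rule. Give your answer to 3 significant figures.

Trapezoidal AUC_0→8.25:
  [0→0.25]: (0.00+11.48)/2 × 0.25 = 1.435
  [0.25→6.25]: (11.48+14.73)/2 × 6 = 78.63
  [6.25→8.25]: (14.73+9.45)/2 × 2 = 24.18
  Sum = 104.245 µg/mL·h

AUC = 104 µg/mL·h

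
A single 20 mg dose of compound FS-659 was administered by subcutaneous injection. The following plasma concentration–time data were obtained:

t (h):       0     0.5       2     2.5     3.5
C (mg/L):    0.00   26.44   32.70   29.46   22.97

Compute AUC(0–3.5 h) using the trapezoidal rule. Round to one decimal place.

AUC = 92.7 mg/L·h

Trapezoidal AUC_0→3.5:
  [0→0.5]: (0.00+26.44)/2 × 0.5 = 6.61
  [0.5→2]: (26.44+32.70)/2 × 1.5 = 44.355
  [2→2.5]: (32.70+29.46)/2 × 0.5 = 15.54
  [2.5→3.5]: (29.46+22.97)/2 × 1 = 26.215
  Sum = 92.72 mg/L·h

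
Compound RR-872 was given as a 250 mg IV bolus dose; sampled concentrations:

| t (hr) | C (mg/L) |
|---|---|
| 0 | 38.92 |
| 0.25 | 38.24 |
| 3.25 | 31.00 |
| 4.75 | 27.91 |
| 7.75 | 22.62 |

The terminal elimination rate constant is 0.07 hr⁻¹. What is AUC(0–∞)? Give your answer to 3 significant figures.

AUC = 557 mg/L·hr

Trapezoidal AUC_0→7.75:
  [0→0.25]: (38.92+38.24)/2 × 0.25 = 9.645
  [0.25→3.25]: (38.24+31.00)/2 × 3 = 103.86
  [3.25→4.75]: (31.00+27.91)/2 × 1.5 = 44.1825
  [4.75→7.75]: (27.91+22.62)/2 × 3 = 75.795
  Sum = 233.4825 mg/L·hr
Extrapolated tail: C_last / k_e = 22.62 / 0.07 = 323.143
AUC_0→∞ = 233.4825 + 323.143 = 556.6255 mg/L·hr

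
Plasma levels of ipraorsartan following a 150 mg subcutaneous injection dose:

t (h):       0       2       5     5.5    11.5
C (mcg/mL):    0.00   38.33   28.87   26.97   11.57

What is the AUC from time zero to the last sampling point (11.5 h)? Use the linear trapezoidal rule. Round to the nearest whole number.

AUC = 269 mcg/mL·h

Trapezoidal AUC_0→11.5:
  [0→2]: (0.00+38.33)/2 × 2 = 38.33
  [2→5]: (38.33+28.87)/2 × 3 = 100.8
  [5→5.5]: (28.87+26.97)/2 × 0.5 = 13.96
  [5.5→11.5]: (26.97+11.57)/2 × 6 = 115.62
  Sum = 268.71 mcg/mL·h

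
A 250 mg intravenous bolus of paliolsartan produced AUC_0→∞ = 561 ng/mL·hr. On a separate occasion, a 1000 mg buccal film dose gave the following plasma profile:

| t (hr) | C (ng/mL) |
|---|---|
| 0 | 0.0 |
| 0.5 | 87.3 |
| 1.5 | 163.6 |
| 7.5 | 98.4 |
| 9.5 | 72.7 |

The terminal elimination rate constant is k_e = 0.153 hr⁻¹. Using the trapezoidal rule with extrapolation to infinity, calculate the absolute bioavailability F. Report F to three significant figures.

F = 0.704

Trapezoidal AUC_0→9.5 (buccal film):
  [0→0.5]: (0.0+87.3)/2 × 0.5 = 21.825
  [0.5→1.5]: (87.3+163.6)/2 × 1 = 125.45
  [1.5→7.5]: (163.6+98.4)/2 × 6 = 786.0
  [7.5→9.5]: (98.4+72.7)/2 × 2 = 171.1
  Sum = 1104.375 ng/mL·hr
Tail: C_last/k_e = 72.7/0.153 = 475.163
AUC_0→∞ (buccal film) = 1104.375 + 475.163 = 1579.538 ng/mL·hr
F = (AUC_ev/D_ev)/(AUC_iv/D_iv) = (1579.538/1000)/(561/250) = 1.579538/2.244 = 0.7039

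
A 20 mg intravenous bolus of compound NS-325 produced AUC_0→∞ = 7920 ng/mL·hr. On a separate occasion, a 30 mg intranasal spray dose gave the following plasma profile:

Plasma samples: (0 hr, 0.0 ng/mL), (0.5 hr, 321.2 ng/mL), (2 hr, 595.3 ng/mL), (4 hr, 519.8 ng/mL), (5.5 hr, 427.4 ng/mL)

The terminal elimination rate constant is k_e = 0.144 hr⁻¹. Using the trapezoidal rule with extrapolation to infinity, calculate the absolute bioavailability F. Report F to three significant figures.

F = 0.468

Trapezoidal AUC_0→5.5 (intranasal spray):
  [0→0.5]: (0.0+321.2)/2 × 0.5 = 80.3
  [0.5→2]: (321.2+595.3)/2 × 1.5 = 687.375
  [2→4]: (595.3+519.8)/2 × 2 = 1115.1
  [4→5.5]: (519.8+427.4)/2 × 1.5 = 710.4
  Sum = 2593.175 ng/mL·hr
Tail: C_last/k_e = 427.4/0.144 = 2968.056
AUC_0→∞ (intranasal spray) = 2593.175 + 2968.056 = 5561.231 ng/mL·hr
F = (AUC_ev/D_ev)/(AUC_iv/D_iv) = (5561.231/30)/(7920/20) = 185.374/396 = 0.4681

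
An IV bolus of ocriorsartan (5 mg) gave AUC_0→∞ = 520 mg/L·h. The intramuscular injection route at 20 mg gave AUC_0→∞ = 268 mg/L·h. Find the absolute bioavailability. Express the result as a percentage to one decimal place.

F = (AUC_ev / D_ev) / (AUC_iv / D_iv)
  = (268/20) / (520/5)
  = 13.4 / 104 = 0.1288
  = 12.88%

F = 12.9%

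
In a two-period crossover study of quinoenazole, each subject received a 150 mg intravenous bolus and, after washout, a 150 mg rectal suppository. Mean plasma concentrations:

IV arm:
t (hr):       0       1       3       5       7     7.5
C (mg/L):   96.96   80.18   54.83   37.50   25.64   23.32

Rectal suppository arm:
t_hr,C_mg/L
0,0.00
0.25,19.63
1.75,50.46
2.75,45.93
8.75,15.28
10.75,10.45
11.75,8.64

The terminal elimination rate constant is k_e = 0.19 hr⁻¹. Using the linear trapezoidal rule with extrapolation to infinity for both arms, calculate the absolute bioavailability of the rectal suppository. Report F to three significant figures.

Trapezoidal AUC_0→7.5 (IV):
  [0→1]: (96.96+80.18)/2 × 1 = 88.57
  [1→3]: (80.18+54.83)/2 × 2 = 135.01
  [3→5]: (54.83+37.50)/2 × 2 = 92.33
  [5→7]: (37.50+25.64)/2 × 2 = 63.14
  [7→7.5]: (25.64+23.32)/2 × 0.5 = 12.24
  Sum = 391.29 mg/L·hr
IV tail: 23.32/0.19 = 122.737; AUC_iv,0→∞ = 391.29 + 122.737 = 514.027 mg/L·hr
Trapezoidal AUC_0→11.75 (rectal suppository):
  [0→0.25]: (0.00+19.63)/2 × 0.25 = 2.45375
  [0.25→1.75]: (19.63+50.46)/2 × 1.5 = 52.5675
  [1.75→2.75]: (50.46+45.93)/2 × 1 = 48.195
  [2.75→8.75]: (45.93+15.28)/2 × 6 = 183.63
  [8.75→10.75]: (15.28+10.45)/2 × 2 = 25.73
  [10.75→11.75]: (10.45+8.64)/2 × 1 = 9.545
  Sum = 322.12125 mg/L·hr
rectal suppository tail: 8.64/0.19 = 45.474; AUC_ev,0→∞ = 322.12125 + 45.474 = 367.59525 mg/L·hr
F = (AUC_ev/D_ev)/(AUC_iv/D_iv) = (367.59525/150)/(514.027/150) = 2.450635/3.42685 = 0.7151

F = 0.715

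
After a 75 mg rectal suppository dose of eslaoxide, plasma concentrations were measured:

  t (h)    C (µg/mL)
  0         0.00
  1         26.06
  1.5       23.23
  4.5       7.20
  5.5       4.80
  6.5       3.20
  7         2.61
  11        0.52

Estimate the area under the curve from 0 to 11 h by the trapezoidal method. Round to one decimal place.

AUC = 88.7 µg/mL·h

Trapezoidal AUC_0→11:
  [0→1]: (0.00+26.06)/2 × 1 = 13.03
  [1→1.5]: (26.06+23.23)/2 × 0.5 = 12.3225
  [1.5→4.5]: (23.23+7.20)/2 × 3 = 45.645
  [4.5→5.5]: (7.20+4.80)/2 × 1 = 6.0
  [5.5→6.5]: (4.80+3.20)/2 × 1 = 4.0
  [6.5→7]: (3.20+2.61)/2 × 0.5 = 1.4525
  [7→11]: (2.61+0.52)/2 × 4 = 6.26
  Sum = 88.71 µg/mL·h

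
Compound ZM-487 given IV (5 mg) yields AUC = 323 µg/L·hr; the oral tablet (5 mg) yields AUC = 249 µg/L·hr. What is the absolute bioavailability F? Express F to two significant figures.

F = 0.77

F = (AUC_ev / D_ev) / (AUC_iv / D_iv)
  = (249/5) / (323/5)
  = 49.8 / 64.6 = 0.7709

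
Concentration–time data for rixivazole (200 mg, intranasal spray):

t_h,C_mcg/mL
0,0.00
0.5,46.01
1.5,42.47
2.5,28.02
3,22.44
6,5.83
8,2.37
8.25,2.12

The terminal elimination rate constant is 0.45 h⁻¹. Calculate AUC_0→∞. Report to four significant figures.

AUC = 159.5 mcg/mL·h

Trapezoidal AUC_0→8.25:
  [0→0.5]: (0.00+46.01)/2 × 0.5 = 11.5025
  [0.5→1.5]: (46.01+42.47)/2 × 1 = 44.24
  [1.5→2.5]: (42.47+28.02)/2 × 1 = 35.245
  [2.5→3]: (28.02+22.44)/2 × 0.5 = 12.615
  [3→6]: (22.44+5.83)/2 × 3 = 42.405
  [6→8]: (5.83+2.37)/2 × 2 = 8.2
  [8→8.25]: (2.37+2.12)/2 × 0.25 = 0.56125
  Sum = 154.76875 mcg/mL·h
Extrapolated tail: C_last / k_e = 2.12 / 0.45 = 4.711
AUC_0→∞ = 154.76875 + 4.711 = 159.47975 mcg/mL·h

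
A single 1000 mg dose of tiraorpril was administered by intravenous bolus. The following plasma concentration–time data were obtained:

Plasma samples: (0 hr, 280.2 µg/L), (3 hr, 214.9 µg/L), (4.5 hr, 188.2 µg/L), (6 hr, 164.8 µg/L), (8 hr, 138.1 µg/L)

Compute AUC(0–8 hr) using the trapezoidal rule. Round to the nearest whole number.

Trapezoidal AUC_0→8:
  [0→3]: (280.2+214.9)/2 × 3 = 742.65
  [3→4.5]: (214.9+188.2)/2 × 1.5 = 302.325
  [4.5→6]: (188.2+164.8)/2 × 1.5 = 264.75
  [6→8]: (164.8+138.1)/2 × 2 = 302.9
  Sum = 1612.625 µg/L·hr

AUC = 1613 µg/L·hr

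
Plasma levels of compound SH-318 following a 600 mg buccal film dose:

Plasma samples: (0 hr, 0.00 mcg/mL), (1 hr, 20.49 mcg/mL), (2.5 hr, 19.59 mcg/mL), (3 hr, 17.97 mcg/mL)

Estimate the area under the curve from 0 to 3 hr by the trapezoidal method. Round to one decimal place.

Trapezoidal AUC_0→3:
  [0→1]: (0.00+20.49)/2 × 1 = 10.245
  [1→2.5]: (20.49+19.59)/2 × 1.5 = 30.06
  [2.5→3]: (19.59+17.97)/2 × 0.5 = 9.39
  Sum = 49.695 mcg/mL·hr

AUC = 49.7 mcg/mL·hr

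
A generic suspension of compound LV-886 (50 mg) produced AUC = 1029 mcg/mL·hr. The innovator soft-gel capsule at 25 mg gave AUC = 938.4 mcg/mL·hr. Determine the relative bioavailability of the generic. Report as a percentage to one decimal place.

F_rel = 54.8%

F_rel = (AUC_test/D_test) / (AUC_ref/D_ref)
      = (1029/50) / (938.4/25)
      = 20.58 / 37.536 = 0.5483 = 54.83%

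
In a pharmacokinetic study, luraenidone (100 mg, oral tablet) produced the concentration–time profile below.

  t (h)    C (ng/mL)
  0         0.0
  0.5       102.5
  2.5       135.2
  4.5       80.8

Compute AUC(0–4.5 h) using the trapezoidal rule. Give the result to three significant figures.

AUC = 479 ng/mL·h

Trapezoidal AUC_0→4.5:
  [0→0.5]: (0.0+102.5)/2 × 0.5 = 25.625
  [0.5→2.5]: (102.5+135.2)/2 × 2 = 237.7
  [2.5→4.5]: (135.2+80.8)/2 × 2 = 216.0
  Sum = 479.325 ng/mL·h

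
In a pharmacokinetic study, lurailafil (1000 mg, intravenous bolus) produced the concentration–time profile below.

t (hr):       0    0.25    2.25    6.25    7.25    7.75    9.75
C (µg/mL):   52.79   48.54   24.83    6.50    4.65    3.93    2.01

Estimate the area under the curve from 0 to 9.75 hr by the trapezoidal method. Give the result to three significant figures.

AUC = 162 µg/mL·hr

Trapezoidal AUC_0→9.75:
  [0→0.25]: (52.79+48.54)/2 × 0.25 = 12.66625
  [0.25→2.25]: (48.54+24.83)/2 × 2 = 73.37
  [2.25→6.25]: (24.83+6.50)/2 × 4 = 62.66
  [6.25→7.25]: (6.50+4.65)/2 × 1 = 5.575
  [7.25→7.75]: (4.65+3.93)/2 × 0.5 = 2.145
  [7.75→9.75]: (3.93+2.01)/2 × 2 = 5.94
  Sum = 162.35625 µg/mL·hr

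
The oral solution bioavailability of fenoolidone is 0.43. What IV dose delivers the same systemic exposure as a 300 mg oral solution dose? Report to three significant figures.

Systemic exposure from an extravascular dose = F × D_ev, so the equivalent IV dose is F × D_ev.
D_iv = F × D_ev = 0.43 × 300 = 129 mg

D_iv = 129 mg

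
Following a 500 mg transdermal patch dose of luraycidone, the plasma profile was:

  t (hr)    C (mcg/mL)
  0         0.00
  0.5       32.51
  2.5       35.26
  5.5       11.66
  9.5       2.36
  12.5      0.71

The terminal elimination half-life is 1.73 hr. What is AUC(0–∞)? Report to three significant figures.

AUC = 181 mcg/mL·hr

Trapezoidal AUC_0→12.5:
  [0→0.5]: (0.00+32.51)/2 × 0.5 = 8.1275
  [0.5→2.5]: (32.51+35.26)/2 × 2 = 67.77
  [2.5→5.5]: (35.26+11.66)/2 × 3 = 70.38
  [5.5→9.5]: (11.66+2.36)/2 × 4 = 28.04
  [9.5→12.5]: (2.36+0.71)/2 × 3 = 4.605
  Sum = 178.9225 mcg/mL·hr
k_e = ln2 / t½ = 0.693147 / 1.73 = 0.4007 hr^-1
Extrapolated tail: C_last / k_e = 0.71 / 0.4007 = 1.772
AUC_0→∞ = 178.9225 + 1.772 = 180.6945 mcg/mL·hr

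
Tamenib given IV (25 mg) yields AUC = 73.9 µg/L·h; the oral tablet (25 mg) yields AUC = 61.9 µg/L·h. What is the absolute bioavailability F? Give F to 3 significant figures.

F = 0.838

F = (AUC_ev / D_ev) / (AUC_iv / D_iv)
  = (61.9/25) / (73.9/25)
  = 2.476 / 2.956 = 0.8376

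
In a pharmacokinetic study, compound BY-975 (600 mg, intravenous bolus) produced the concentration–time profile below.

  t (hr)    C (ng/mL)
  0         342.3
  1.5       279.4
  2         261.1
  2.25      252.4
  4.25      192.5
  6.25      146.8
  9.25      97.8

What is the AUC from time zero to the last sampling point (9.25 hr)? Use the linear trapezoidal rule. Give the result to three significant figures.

AUC = 1820 ng/mL·hr

Trapezoidal AUC_0→9.25:
  [0→1.5]: (342.3+279.4)/2 × 1.5 = 466.275
  [1.5→2]: (279.4+261.1)/2 × 0.5 = 135.125
  [2→2.25]: (261.1+252.4)/2 × 0.25 = 64.1875
  [2.25→4.25]: (252.4+192.5)/2 × 2 = 444.9
  [4.25→6.25]: (192.5+146.8)/2 × 2 = 339.3
  [6.25→9.25]: (146.8+97.8)/2 × 3 = 366.9
  Sum = 1816.6875 ng/mL·hr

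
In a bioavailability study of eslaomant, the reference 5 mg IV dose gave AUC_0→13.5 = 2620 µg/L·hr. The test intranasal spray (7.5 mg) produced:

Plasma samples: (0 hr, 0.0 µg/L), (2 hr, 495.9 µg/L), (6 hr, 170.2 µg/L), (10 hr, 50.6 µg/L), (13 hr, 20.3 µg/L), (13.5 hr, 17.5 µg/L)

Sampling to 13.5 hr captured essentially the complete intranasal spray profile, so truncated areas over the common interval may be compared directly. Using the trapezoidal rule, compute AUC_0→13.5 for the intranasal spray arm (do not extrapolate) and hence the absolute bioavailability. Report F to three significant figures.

Trapezoidal AUC_0→13.5 (intranasal spray):
  [0→2]: (0.0+495.9)/2 × 2 = 495.9
  [2→6]: (495.9+170.2)/2 × 4 = 1332.2
  [6→10]: (170.2+50.6)/2 × 4 = 441.6
  [10→13]: (50.6+20.3)/2 × 3 = 106.35
  [13→13.5]: (20.3+17.5)/2 × 0.5 = 9.45
  Sum = 2385.5 µg/L·hr
F = (AUC_ev/D_ev)/(AUC_iv/D_iv) = (2385.5/7.5)/(2620/5) = 318.067/524 = 0.6070

F = 0.607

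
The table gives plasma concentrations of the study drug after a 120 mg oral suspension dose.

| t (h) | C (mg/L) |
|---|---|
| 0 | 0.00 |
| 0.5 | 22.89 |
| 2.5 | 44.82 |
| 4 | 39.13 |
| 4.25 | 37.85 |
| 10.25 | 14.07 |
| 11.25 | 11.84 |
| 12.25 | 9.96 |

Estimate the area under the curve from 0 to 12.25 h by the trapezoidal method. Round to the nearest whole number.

Trapezoidal AUC_0→12.25:
  [0→0.5]: (0.00+22.89)/2 × 0.5 = 5.7225
  [0.5→2.5]: (22.89+44.82)/2 × 2 = 67.71
  [2.5→4]: (44.82+39.13)/2 × 1.5 = 62.9625
  [4→4.25]: (39.13+37.85)/2 × 0.25 = 9.6225
  [4.25→10.25]: (37.85+14.07)/2 × 6 = 155.76
  [10.25→11.25]: (14.07+11.84)/2 × 1 = 12.955
  [11.25→12.25]: (11.84+9.96)/2 × 1 = 10.9
  Sum = 325.6325 mg/L·h

AUC = 326 mg/L·h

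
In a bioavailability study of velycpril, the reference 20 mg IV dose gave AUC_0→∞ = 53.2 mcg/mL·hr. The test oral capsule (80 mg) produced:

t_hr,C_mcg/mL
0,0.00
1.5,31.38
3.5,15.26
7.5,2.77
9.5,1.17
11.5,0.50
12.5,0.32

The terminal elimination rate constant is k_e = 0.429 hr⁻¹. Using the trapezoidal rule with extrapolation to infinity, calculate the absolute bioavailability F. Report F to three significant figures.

F = 0.531

Trapezoidal AUC_0→12.5 (oral capsule):
  [0→1.5]: (0.00+31.38)/2 × 1.5 = 23.535
  [1.5→3.5]: (31.38+15.26)/2 × 2 = 46.64
  [3.5→7.5]: (15.26+2.77)/2 × 4 = 36.06
  [7.5→9.5]: (2.77+1.17)/2 × 2 = 3.94
  [9.5→11.5]: (1.17+0.50)/2 × 2 = 1.67
  [11.5→12.5]: (0.50+0.32)/2 × 1 = 0.41
  Sum = 112.255 mcg/mL·hr
Tail: C_last/k_e = 0.32/0.429 = 0.746
AUC_0→∞ (oral capsule) = 112.255 + 0.746 = 113.001 mcg/mL·hr
F = (AUC_ev/D_ev)/(AUC_iv/D_iv) = (113.001/80)/(53.2/20) = 1.4125125/2.66 = 0.5310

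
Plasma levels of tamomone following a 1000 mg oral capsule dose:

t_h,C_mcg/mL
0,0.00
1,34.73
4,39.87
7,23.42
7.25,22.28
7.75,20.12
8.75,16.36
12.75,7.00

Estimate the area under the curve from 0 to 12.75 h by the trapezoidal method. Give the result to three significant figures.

AUC = 305 mcg/mL·h

Trapezoidal AUC_0→12.75:
  [0→1]: (0.00+34.73)/2 × 1 = 17.365
  [1→4]: (34.73+39.87)/2 × 3 = 111.9
  [4→7]: (39.87+23.42)/2 × 3 = 94.935
  [7→7.25]: (23.42+22.28)/2 × 0.25 = 5.7125
  [7.25→7.75]: (22.28+20.12)/2 × 0.5 = 10.6
  [7.75→8.75]: (20.12+16.36)/2 × 1 = 18.24
  [8.75→12.75]: (16.36+7.00)/2 × 4 = 46.72
  Sum = 305.4725 mcg/mL·h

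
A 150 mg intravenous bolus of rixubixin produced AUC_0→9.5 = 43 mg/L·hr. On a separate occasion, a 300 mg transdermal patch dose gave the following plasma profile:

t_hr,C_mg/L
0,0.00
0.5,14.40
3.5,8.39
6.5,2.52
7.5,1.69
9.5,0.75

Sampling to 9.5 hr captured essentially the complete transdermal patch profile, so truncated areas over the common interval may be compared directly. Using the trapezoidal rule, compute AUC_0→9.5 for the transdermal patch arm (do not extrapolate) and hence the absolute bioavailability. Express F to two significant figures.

F = 0.68

Trapezoidal AUC_0→9.5 (transdermal patch):
  [0→0.5]: (0.00+14.40)/2 × 0.5 = 3.6
  [0.5→3.5]: (14.40+8.39)/2 × 3 = 34.185
  [3.5→6.5]: (8.39+2.52)/2 × 3 = 16.365
  [6.5→7.5]: (2.52+1.69)/2 × 1 = 2.105
  [7.5→9.5]: (1.69+0.75)/2 × 2 = 2.44
  Sum = 58.695 mg/L·hr
F = (AUC_ev/D_ev)/(AUC_iv/D_iv) = (58.695/300)/(43/150) = 0.19565/0.286667 = 0.6825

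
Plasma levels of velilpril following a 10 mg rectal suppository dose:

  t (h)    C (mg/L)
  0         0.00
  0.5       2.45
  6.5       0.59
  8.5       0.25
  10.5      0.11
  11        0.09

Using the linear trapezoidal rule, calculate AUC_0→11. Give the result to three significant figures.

Trapezoidal AUC_0→11:
  [0→0.5]: (0.00+2.45)/2 × 0.5 = 0.6125
  [0.5→6.5]: (2.45+0.59)/2 × 6 = 9.12
  [6.5→8.5]: (0.59+0.25)/2 × 2 = 0.84
  [8.5→10.5]: (0.25+0.11)/2 × 2 = 0.36
  [10.5→11]: (0.11+0.09)/2 × 0.5 = 0.05
  Sum = 10.9825 mg/L·h

AUC = 11.0 mg/L·h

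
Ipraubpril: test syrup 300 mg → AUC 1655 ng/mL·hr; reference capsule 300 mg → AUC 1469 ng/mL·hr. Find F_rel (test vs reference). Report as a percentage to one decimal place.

F_rel = 112.7%

F_rel = (AUC_test/D_test) / (AUC_ref/D_ref)
      = (1655/300) / (1469/300)
      = 5.51667 / 4.89667 = 1.1266 = 112.66%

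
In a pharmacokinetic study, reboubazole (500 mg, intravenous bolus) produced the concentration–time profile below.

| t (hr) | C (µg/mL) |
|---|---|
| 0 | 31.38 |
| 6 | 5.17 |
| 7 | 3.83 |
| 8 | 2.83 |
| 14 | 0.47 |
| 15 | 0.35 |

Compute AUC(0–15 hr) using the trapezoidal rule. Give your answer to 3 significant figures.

AUC = 128 µg/mL·hr

Trapezoidal AUC_0→15:
  [0→6]: (31.38+5.17)/2 × 6 = 109.65
  [6→7]: (5.17+3.83)/2 × 1 = 4.5
  [7→8]: (3.83+2.83)/2 × 1 = 3.33
  [8→14]: (2.83+0.47)/2 × 6 = 9.9
  [14→15]: (0.47+0.35)/2 × 1 = 0.41
  Sum = 127.79 µg/mL·hr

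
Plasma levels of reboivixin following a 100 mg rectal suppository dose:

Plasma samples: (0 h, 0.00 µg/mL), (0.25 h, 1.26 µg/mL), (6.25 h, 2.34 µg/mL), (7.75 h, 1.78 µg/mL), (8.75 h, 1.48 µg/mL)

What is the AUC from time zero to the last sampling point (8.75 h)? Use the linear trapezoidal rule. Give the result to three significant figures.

AUC = 15.7 µg/mL·h

Trapezoidal AUC_0→8.75:
  [0→0.25]: (0.00+1.26)/2 × 0.25 = 0.1575
  [0.25→6.25]: (1.26+2.34)/2 × 6 = 10.8
  [6.25→7.75]: (2.34+1.78)/2 × 1.5 = 3.09
  [7.75→8.75]: (1.78+1.48)/2 × 1 = 1.63
  Sum = 15.6775 µg/mL·h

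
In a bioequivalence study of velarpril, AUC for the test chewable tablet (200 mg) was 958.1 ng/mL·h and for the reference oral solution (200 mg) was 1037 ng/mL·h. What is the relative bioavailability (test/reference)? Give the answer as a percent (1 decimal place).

F_rel = 92.4%

F_rel = (AUC_test/D_test) / (AUC_ref/D_ref)
      = (958.1/200) / (1037/200)
      = 4.7905 / 5.185 = 0.9239 = 92.39%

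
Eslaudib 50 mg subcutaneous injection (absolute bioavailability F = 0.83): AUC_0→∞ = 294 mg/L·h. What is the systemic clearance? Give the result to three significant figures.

CL = F × Dose / AUC_0→∞
   = 0.83 × 50 / 294 = 0.141156 L/h

CL = 0.141 L/h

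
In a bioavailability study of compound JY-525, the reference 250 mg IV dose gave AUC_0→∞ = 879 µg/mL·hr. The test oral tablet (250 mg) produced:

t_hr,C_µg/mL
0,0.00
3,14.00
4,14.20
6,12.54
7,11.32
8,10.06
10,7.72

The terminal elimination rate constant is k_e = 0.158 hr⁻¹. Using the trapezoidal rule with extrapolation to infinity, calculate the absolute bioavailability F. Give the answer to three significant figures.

Trapezoidal AUC_0→10 (oral tablet):
  [0→3]: (0.00+14.00)/2 × 3 = 21.0
  [3→4]: (14.00+14.20)/2 × 1 = 14.1
  [4→6]: (14.20+12.54)/2 × 2 = 26.74
  [6→7]: (12.54+11.32)/2 × 1 = 11.93
  [7→8]: (11.32+10.06)/2 × 1 = 10.69
  [8→10]: (10.06+7.72)/2 × 2 = 17.78
  Sum = 102.24 µg/mL·hr
Tail: C_last/k_e = 7.72/0.158 = 48.861
AUC_0→∞ (oral tablet) = 102.24 + 48.861 = 151.101 µg/mL·hr
F = (AUC_ev/D_ev)/(AUC_iv/D_iv) = (151.101/250)/(879/250) = 0.604404/3.516 = 0.1719

F = 0.172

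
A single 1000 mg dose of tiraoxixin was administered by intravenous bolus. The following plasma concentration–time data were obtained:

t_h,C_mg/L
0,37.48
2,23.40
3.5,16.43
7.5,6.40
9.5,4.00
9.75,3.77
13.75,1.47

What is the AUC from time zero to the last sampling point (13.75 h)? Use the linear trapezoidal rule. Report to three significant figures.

AUC = 158 mg/L·h

Trapezoidal AUC_0→13.75:
  [0→2]: (37.48+23.40)/2 × 2 = 60.88
  [2→3.5]: (23.40+16.43)/2 × 1.5 = 29.8725
  [3.5→7.5]: (16.43+6.40)/2 × 4 = 45.66
  [7.5→9.5]: (6.40+4.00)/2 × 2 = 10.4
  [9.5→9.75]: (4.00+3.77)/2 × 0.25 = 0.97125
  [9.75→13.75]: (3.77+1.47)/2 × 4 = 10.48
  Sum = 158.26375 mg/L·h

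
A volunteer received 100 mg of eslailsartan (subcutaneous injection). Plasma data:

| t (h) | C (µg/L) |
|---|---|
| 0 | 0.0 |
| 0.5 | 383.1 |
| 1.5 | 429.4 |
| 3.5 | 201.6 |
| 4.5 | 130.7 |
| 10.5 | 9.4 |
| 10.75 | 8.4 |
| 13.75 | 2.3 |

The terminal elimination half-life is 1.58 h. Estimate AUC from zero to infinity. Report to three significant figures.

Trapezoidal AUC_0→13.75:
  [0→0.5]: (0.0+383.1)/2 × 0.5 = 95.775
  [0.5→1.5]: (383.1+429.4)/2 × 1 = 406.25
  [1.5→3.5]: (429.4+201.6)/2 × 2 = 631.0
  [3.5→4.5]: (201.6+130.7)/2 × 1 = 166.15
  [4.5→10.5]: (130.7+9.4)/2 × 6 = 420.3
  [10.5→10.75]: (9.4+8.4)/2 × 0.25 = 2.225
  [10.75→13.75]: (8.4+2.3)/2 × 3 = 16.05
  Sum = 1737.75 µg/L·h
k_e = ln2 / t½ = 0.693147 / 1.58 = 0.4387 h^-1
Extrapolated tail: C_last / k_e = 2.3 / 0.4387 = 5.243
AUC_0→∞ = 1737.75 + 5.243 = 1742.993 µg/L·h

AUC = 1740 µg/L·h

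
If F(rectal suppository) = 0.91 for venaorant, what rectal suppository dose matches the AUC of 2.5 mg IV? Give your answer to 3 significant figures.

For equal systemic exposure: F × D_ev = D_iv
D_ev = D_iv / F = 2.5 / 0.91 = 2.74725 mg

D_rectal = 2.75 mg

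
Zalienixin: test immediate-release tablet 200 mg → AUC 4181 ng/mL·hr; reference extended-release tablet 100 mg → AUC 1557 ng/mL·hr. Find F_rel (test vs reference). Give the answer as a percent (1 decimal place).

F_rel = 134.3%

F_rel = (AUC_test/D_test) / (AUC_ref/D_ref)
      = (4181/200) / (1557/100)
      = 20.905 / 15.57 = 1.3426 = 134.26%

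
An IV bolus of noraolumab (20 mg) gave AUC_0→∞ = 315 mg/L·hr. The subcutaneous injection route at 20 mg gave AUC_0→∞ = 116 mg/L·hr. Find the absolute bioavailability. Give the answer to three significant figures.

F = 0.368

F = (AUC_ev / D_ev) / (AUC_iv / D_iv)
  = (116/20) / (315/20)
  = 5.8 / 15.75 = 0.3683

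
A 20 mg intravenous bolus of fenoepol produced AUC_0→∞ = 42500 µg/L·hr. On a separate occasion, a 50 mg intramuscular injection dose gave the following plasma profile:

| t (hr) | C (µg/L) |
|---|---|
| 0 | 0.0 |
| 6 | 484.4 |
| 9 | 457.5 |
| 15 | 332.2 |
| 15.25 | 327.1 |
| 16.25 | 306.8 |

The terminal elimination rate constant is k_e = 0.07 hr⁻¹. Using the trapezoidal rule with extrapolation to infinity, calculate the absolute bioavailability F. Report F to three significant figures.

F = 0.0943

Trapezoidal AUC_0→16.25 (intramuscular injection):
  [0→6]: (0.0+484.4)/2 × 6 = 1453.2
  [6→9]: (484.4+457.5)/2 × 3 = 1412.85
  [9→15]: (457.5+332.2)/2 × 6 = 2369.1
  [15→15.25]: (332.2+327.1)/2 × 0.25 = 82.4125
  [15.25→16.25]: (327.1+306.8)/2 × 1 = 316.95
  Sum = 5634.5125 µg/L·hr
Tail: C_last/k_e = 306.8/0.07 = 4382.857
AUC_0→∞ (intramuscular injection) = 5634.5125 + 4382.857 = 10017.3695 µg/L·hr
F = (AUC_ev/D_ev)/(AUC_iv/D_iv) = (10017.3695/50)/(42500/20) = 200.34739/2125 = 0.0943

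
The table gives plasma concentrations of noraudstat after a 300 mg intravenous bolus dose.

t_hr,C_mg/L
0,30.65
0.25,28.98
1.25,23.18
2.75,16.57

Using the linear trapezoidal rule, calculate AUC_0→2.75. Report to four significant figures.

Trapezoidal AUC_0→2.75:
  [0→0.25]: (30.65+28.98)/2 × 0.25 = 7.45375
  [0.25→1.25]: (28.98+23.18)/2 × 1 = 26.08
  [1.25→2.75]: (23.18+16.57)/2 × 1.5 = 29.8125
  Sum = 63.34625 mg/L·hr

AUC = 63.35 mg/L·hr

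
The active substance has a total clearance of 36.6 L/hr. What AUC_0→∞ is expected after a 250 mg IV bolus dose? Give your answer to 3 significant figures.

AUC = 6.83 mg/L·hr

AUC_0→∞ = Dose_iv / CL
        = 250 / 36.6 = 6.8306 mg/L·hr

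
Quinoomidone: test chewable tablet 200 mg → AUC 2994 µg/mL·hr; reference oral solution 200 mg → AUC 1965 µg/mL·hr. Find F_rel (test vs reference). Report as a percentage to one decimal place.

F_rel = (AUC_test/D_test) / (AUC_ref/D_ref)
      = (2994/200) / (1965/200)
      = 14.97 / 9.825 = 1.5237 = 152.37%

F_rel = 152.4%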